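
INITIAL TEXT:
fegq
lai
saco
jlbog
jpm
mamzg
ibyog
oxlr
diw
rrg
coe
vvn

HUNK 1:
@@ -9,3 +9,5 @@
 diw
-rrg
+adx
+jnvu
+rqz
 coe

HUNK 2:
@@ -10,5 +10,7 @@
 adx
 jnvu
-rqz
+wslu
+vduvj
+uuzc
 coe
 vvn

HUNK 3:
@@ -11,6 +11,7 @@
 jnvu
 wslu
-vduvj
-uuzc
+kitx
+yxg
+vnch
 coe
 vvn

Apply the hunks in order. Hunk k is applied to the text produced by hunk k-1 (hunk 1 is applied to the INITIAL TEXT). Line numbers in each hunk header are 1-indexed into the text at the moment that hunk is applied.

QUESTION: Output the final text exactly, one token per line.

Answer: fegq
lai
saco
jlbog
jpm
mamzg
ibyog
oxlr
diw
adx
jnvu
wslu
kitx
yxg
vnch
coe
vvn

Derivation:
Hunk 1: at line 9 remove [rrg] add [adx,jnvu,rqz] -> 14 lines: fegq lai saco jlbog jpm mamzg ibyog oxlr diw adx jnvu rqz coe vvn
Hunk 2: at line 10 remove [rqz] add [wslu,vduvj,uuzc] -> 16 lines: fegq lai saco jlbog jpm mamzg ibyog oxlr diw adx jnvu wslu vduvj uuzc coe vvn
Hunk 3: at line 11 remove [vduvj,uuzc] add [kitx,yxg,vnch] -> 17 lines: fegq lai saco jlbog jpm mamzg ibyog oxlr diw adx jnvu wslu kitx yxg vnch coe vvn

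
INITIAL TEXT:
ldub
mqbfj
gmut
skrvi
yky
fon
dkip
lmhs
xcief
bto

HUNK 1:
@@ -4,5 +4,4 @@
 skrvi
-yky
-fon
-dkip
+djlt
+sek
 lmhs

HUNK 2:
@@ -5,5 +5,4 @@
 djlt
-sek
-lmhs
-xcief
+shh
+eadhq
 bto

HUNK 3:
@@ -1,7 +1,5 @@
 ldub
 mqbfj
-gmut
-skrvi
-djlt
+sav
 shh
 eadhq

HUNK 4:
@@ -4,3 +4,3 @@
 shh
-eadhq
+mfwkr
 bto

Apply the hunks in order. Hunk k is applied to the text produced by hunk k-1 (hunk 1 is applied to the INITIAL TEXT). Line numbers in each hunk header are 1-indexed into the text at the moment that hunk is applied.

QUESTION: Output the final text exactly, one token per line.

Answer: ldub
mqbfj
sav
shh
mfwkr
bto

Derivation:
Hunk 1: at line 4 remove [yky,fon,dkip] add [djlt,sek] -> 9 lines: ldub mqbfj gmut skrvi djlt sek lmhs xcief bto
Hunk 2: at line 5 remove [sek,lmhs,xcief] add [shh,eadhq] -> 8 lines: ldub mqbfj gmut skrvi djlt shh eadhq bto
Hunk 3: at line 1 remove [gmut,skrvi,djlt] add [sav] -> 6 lines: ldub mqbfj sav shh eadhq bto
Hunk 4: at line 4 remove [eadhq] add [mfwkr] -> 6 lines: ldub mqbfj sav shh mfwkr bto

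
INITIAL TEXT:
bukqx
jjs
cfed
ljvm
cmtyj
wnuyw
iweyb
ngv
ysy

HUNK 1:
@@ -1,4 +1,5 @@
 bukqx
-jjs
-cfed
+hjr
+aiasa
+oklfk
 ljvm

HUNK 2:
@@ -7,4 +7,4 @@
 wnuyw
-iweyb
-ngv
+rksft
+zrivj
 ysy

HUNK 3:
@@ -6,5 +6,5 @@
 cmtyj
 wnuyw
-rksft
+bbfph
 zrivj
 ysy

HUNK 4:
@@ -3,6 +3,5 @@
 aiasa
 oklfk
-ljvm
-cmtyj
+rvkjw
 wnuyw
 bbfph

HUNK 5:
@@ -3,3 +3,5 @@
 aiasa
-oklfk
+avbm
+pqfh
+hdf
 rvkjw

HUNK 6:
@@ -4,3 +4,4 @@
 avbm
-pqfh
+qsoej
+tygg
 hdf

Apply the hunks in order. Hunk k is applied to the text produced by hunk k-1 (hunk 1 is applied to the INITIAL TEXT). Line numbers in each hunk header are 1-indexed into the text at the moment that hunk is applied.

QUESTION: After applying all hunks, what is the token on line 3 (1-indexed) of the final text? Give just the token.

Answer: aiasa

Derivation:
Hunk 1: at line 1 remove [jjs,cfed] add [hjr,aiasa,oklfk] -> 10 lines: bukqx hjr aiasa oklfk ljvm cmtyj wnuyw iweyb ngv ysy
Hunk 2: at line 7 remove [iweyb,ngv] add [rksft,zrivj] -> 10 lines: bukqx hjr aiasa oklfk ljvm cmtyj wnuyw rksft zrivj ysy
Hunk 3: at line 6 remove [rksft] add [bbfph] -> 10 lines: bukqx hjr aiasa oklfk ljvm cmtyj wnuyw bbfph zrivj ysy
Hunk 4: at line 3 remove [ljvm,cmtyj] add [rvkjw] -> 9 lines: bukqx hjr aiasa oklfk rvkjw wnuyw bbfph zrivj ysy
Hunk 5: at line 3 remove [oklfk] add [avbm,pqfh,hdf] -> 11 lines: bukqx hjr aiasa avbm pqfh hdf rvkjw wnuyw bbfph zrivj ysy
Hunk 6: at line 4 remove [pqfh] add [qsoej,tygg] -> 12 lines: bukqx hjr aiasa avbm qsoej tygg hdf rvkjw wnuyw bbfph zrivj ysy
Final line 3: aiasa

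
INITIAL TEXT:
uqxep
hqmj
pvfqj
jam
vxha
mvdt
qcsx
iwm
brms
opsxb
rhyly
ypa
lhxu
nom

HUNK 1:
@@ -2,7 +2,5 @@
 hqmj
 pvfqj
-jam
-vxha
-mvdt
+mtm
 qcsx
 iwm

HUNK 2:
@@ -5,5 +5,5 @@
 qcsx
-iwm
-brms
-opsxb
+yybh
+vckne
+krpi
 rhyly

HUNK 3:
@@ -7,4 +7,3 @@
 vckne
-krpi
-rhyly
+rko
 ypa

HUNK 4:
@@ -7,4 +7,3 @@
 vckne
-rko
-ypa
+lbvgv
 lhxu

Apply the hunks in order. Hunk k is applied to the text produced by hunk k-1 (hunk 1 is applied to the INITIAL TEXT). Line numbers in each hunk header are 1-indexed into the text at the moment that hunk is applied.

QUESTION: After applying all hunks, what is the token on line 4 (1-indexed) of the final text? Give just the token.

Answer: mtm

Derivation:
Hunk 1: at line 2 remove [jam,vxha,mvdt] add [mtm] -> 12 lines: uqxep hqmj pvfqj mtm qcsx iwm brms opsxb rhyly ypa lhxu nom
Hunk 2: at line 5 remove [iwm,brms,opsxb] add [yybh,vckne,krpi] -> 12 lines: uqxep hqmj pvfqj mtm qcsx yybh vckne krpi rhyly ypa lhxu nom
Hunk 3: at line 7 remove [krpi,rhyly] add [rko] -> 11 lines: uqxep hqmj pvfqj mtm qcsx yybh vckne rko ypa lhxu nom
Hunk 4: at line 7 remove [rko,ypa] add [lbvgv] -> 10 lines: uqxep hqmj pvfqj mtm qcsx yybh vckne lbvgv lhxu nom
Final line 4: mtm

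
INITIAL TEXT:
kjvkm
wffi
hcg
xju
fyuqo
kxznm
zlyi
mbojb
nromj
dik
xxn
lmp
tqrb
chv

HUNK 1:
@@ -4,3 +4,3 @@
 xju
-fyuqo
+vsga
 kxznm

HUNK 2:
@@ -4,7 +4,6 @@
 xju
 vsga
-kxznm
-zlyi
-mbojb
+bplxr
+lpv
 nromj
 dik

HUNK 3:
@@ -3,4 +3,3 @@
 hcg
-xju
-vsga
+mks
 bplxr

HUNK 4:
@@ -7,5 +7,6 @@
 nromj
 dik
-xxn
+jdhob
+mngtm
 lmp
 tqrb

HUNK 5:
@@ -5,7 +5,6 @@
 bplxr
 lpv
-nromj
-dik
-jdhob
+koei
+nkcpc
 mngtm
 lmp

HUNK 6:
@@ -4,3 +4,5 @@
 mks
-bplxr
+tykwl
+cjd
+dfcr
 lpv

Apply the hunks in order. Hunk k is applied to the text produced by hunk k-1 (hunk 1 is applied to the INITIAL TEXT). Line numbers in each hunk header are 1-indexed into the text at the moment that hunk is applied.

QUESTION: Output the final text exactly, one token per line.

Answer: kjvkm
wffi
hcg
mks
tykwl
cjd
dfcr
lpv
koei
nkcpc
mngtm
lmp
tqrb
chv

Derivation:
Hunk 1: at line 4 remove [fyuqo] add [vsga] -> 14 lines: kjvkm wffi hcg xju vsga kxznm zlyi mbojb nromj dik xxn lmp tqrb chv
Hunk 2: at line 4 remove [kxznm,zlyi,mbojb] add [bplxr,lpv] -> 13 lines: kjvkm wffi hcg xju vsga bplxr lpv nromj dik xxn lmp tqrb chv
Hunk 3: at line 3 remove [xju,vsga] add [mks] -> 12 lines: kjvkm wffi hcg mks bplxr lpv nromj dik xxn lmp tqrb chv
Hunk 4: at line 7 remove [xxn] add [jdhob,mngtm] -> 13 lines: kjvkm wffi hcg mks bplxr lpv nromj dik jdhob mngtm lmp tqrb chv
Hunk 5: at line 5 remove [nromj,dik,jdhob] add [koei,nkcpc] -> 12 lines: kjvkm wffi hcg mks bplxr lpv koei nkcpc mngtm lmp tqrb chv
Hunk 6: at line 4 remove [bplxr] add [tykwl,cjd,dfcr] -> 14 lines: kjvkm wffi hcg mks tykwl cjd dfcr lpv koei nkcpc mngtm lmp tqrb chv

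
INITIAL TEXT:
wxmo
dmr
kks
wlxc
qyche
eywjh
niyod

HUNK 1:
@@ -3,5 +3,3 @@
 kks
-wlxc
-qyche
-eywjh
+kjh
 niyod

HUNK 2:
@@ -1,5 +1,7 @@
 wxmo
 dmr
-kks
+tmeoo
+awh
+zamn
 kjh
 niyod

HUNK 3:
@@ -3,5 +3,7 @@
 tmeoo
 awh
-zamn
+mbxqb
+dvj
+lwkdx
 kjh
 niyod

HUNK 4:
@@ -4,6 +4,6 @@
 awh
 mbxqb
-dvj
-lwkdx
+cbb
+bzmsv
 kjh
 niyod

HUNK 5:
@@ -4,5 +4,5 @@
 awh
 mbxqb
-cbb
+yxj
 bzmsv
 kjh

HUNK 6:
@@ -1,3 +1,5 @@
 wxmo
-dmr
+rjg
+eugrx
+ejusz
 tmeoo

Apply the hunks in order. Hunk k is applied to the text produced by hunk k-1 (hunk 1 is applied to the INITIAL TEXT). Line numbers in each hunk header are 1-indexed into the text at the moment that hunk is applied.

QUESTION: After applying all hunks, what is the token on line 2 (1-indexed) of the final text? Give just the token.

Answer: rjg

Derivation:
Hunk 1: at line 3 remove [wlxc,qyche,eywjh] add [kjh] -> 5 lines: wxmo dmr kks kjh niyod
Hunk 2: at line 1 remove [kks] add [tmeoo,awh,zamn] -> 7 lines: wxmo dmr tmeoo awh zamn kjh niyod
Hunk 3: at line 3 remove [zamn] add [mbxqb,dvj,lwkdx] -> 9 lines: wxmo dmr tmeoo awh mbxqb dvj lwkdx kjh niyod
Hunk 4: at line 4 remove [dvj,lwkdx] add [cbb,bzmsv] -> 9 lines: wxmo dmr tmeoo awh mbxqb cbb bzmsv kjh niyod
Hunk 5: at line 4 remove [cbb] add [yxj] -> 9 lines: wxmo dmr tmeoo awh mbxqb yxj bzmsv kjh niyod
Hunk 6: at line 1 remove [dmr] add [rjg,eugrx,ejusz] -> 11 lines: wxmo rjg eugrx ejusz tmeoo awh mbxqb yxj bzmsv kjh niyod
Final line 2: rjg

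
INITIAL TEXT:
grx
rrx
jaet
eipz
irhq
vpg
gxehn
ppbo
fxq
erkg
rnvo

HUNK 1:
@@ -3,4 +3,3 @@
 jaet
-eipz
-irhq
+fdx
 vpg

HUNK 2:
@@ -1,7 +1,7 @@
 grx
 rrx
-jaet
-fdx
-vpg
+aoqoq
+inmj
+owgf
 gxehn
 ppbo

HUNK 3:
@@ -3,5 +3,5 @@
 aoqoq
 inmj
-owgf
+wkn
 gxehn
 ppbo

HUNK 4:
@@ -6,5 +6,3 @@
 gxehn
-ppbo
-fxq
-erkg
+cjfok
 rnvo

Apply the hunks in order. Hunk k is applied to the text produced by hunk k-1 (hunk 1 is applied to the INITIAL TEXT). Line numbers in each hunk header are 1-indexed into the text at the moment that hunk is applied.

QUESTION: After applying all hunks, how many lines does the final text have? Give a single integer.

Answer: 8

Derivation:
Hunk 1: at line 3 remove [eipz,irhq] add [fdx] -> 10 lines: grx rrx jaet fdx vpg gxehn ppbo fxq erkg rnvo
Hunk 2: at line 1 remove [jaet,fdx,vpg] add [aoqoq,inmj,owgf] -> 10 lines: grx rrx aoqoq inmj owgf gxehn ppbo fxq erkg rnvo
Hunk 3: at line 3 remove [owgf] add [wkn] -> 10 lines: grx rrx aoqoq inmj wkn gxehn ppbo fxq erkg rnvo
Hunk 4: at line 6 remove [ppbo,fxq,erkg] add [cjfok] -> 8 lines: grx rrx aoqoq inmj wkn gxehn cjfok rnvo
Final line count: 8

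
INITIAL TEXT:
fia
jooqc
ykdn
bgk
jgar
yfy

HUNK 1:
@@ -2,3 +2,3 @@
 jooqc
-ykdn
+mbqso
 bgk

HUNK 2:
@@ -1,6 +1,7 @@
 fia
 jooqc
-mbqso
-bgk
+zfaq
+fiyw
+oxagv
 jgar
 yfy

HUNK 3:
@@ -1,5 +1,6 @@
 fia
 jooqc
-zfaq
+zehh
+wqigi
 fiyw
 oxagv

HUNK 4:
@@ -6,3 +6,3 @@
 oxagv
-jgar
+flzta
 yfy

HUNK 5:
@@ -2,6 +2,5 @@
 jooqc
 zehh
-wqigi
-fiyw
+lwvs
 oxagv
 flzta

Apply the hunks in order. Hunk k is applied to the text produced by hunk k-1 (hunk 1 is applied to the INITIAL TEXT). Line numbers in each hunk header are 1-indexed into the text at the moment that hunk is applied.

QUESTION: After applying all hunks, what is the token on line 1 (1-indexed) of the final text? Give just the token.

Answer: fia

Derivation:
Hunk 1: at line 2 remove [ykdn] add [mbqso] -> 6 lines: fia jooqc mbqso bgk jgar yfy
Hunk 2: at line 1 remove [mbqso,bgk] add [zfaq,fiyw,oxagv] -> 7 lines: fia jooqc zfaq fiyw oxagv jgar yfy
Hunk 3: at line 1 remove [zfaq] add [zehh,wqigi] -> 8 lines: fia jooqc zehh wqigi fiyw oxagv jgar yfy
Hunk 4: at line 6 remove [jgar] add [flzta] -> 8 lines: fia jooqc zehh wqigi fiyw oxagv flzta yfy
Hunk 5: at line 2 remove [wqigi,fiyw] add [lwvs] -> 7 lines: fia jooqc zehh lwvs oxagv flzta yfy
Final line 1: fia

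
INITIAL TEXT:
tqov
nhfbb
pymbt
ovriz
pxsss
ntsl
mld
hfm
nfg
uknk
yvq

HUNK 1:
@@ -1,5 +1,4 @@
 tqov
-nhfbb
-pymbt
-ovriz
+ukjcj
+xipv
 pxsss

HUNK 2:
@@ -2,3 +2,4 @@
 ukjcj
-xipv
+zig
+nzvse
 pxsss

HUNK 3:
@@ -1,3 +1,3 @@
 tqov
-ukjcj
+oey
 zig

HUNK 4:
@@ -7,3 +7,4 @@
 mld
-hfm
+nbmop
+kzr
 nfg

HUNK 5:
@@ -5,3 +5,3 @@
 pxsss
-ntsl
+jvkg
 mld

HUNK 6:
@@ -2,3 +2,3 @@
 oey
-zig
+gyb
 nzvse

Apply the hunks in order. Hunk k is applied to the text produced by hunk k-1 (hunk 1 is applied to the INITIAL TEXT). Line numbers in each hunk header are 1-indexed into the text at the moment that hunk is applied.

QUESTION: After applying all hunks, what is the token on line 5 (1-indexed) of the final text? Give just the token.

Answer: pxsss

Derivation:
Hunk 1: at line 1 remove [nhfbb,pymbt,ovriz] add [ukjcj,xipv] -> 10 lines: tqov ukjcj xipv pxsss ntsl mld hfm nfg uknk yvq
Hunk 2: at line 2 remove [xipv] add [zig,nzvse] -> 11 lines: tqov ukjcj zig nzvse pxsss ntsl mld hfm nfg uknk yvq
Hunk 3: at line 1 remove [ukjcj] add [oey] -> 11 lines: tqov oey zig nzvse pxsss ntsl mld hfm nfg uknk yvq
Hunk 4: at line 7 remove [hfm] add [nbmop,kzr] -> 12 lines: tqov oey zig nzvse pxsss ntsl mld nbmop kzr nfg uknk yvq
Hunk 5: at line 5 remove [ntsl] add [jvkg] -> 12 lines: tqov oey zig nzvse pxsss jvkg mld nbmop kzr nfg uknk yvq
Hunk 6: at line 2 remove [zig] add [gyb] -> 12 lines: tqov oey gyb nzvse pxsss jvkg mld nbmop kzr nfg uknk yvq
Final line 5: pxsss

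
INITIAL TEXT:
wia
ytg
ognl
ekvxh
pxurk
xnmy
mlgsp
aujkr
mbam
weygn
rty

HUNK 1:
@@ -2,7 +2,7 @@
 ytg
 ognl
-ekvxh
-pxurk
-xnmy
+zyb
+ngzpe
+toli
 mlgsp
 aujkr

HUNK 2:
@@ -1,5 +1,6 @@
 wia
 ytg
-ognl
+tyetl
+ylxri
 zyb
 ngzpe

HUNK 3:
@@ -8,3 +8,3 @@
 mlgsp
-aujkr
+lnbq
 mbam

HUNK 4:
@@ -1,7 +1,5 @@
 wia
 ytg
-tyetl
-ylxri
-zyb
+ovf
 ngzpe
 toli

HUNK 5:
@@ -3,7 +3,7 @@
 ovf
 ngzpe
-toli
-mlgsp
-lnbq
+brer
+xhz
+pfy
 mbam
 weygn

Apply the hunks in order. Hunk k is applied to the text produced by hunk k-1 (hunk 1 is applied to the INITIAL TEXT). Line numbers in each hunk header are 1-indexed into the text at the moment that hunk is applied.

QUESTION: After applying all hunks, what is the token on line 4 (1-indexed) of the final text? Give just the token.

Answer: ngzpe

Derivation:
Hunk 1: at line 2 remove [ekvxh,pxurk,xnmy] add [zyb,ngzpe,toli] -> 11 lines: wia ytg ognl zyb ngzpe toli mlgsp aujkr mbam weygn rty
Hunk 2: at line 1 remove [ognl] add [tyetl,ylxri] -> 12 lines: wia ytg tyetl ylxri zyb ngzpe toli mlgsp aujkr mbam weygn rty
Hunk 3: at line 8 remove [aujkr] add [lnbq] -> 12 lines: wia ytg tyetl ylxri zyb ngzpe toli mlgsp lnbq mbam weygn rty
Hunk 4: at line 1 remove [tyetl,ylxri,zyb] add [ovf] -> 10 lines: wia ytg ovf ngzpe toli mlgsp lnbq mbam weygn rty
Hunk 5: at line 3 remove [toli,mlgsp,lnbq] add [brer,xhz,pfy] -> 10 lines: wia ytg ovf ngzpe brer xhz pfy mbam weygn rty
Final line 4: ngzpe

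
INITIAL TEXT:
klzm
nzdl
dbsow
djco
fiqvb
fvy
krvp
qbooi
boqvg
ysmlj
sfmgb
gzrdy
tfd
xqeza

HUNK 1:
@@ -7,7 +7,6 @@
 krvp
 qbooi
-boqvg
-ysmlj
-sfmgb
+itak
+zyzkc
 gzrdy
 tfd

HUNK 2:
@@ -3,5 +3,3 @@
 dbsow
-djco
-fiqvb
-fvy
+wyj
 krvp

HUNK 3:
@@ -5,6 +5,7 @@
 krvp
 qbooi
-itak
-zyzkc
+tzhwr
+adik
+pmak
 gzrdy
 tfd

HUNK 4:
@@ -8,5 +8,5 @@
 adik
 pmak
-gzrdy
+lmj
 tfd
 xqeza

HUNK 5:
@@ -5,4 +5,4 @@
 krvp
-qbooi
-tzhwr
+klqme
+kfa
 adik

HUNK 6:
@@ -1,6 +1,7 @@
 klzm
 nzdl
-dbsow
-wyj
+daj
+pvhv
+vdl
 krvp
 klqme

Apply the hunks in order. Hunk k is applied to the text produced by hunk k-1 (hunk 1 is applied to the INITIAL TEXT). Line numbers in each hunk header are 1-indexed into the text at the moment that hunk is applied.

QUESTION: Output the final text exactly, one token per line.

Hunk 1: at line 7 remove [boqvg,ysmlj,sfmgb] add [itak,zyzkc] -> 13 lines: klzm nzdl dbsow djco fiqvb fvy krvp qbooi itak zyzkc gzrdy tfd xqeza
Hunk 2: at line 3 remove [djco,fiqvb,fvy] add [wyj] -> 11 lines: klzm nzdl dbsow wyj krvp qbooi itak zyzkc gzrdy tfd xqeza
Hunk 3: at line 5 remove [itak,zyzkc] add [tzhwr,adik,pmak] -> 12 lines: klzm nzdl dbsow wyj krvp qbooi tzhwr adik pmak gzrdy tfd xqeza
Hunk 4: at line 8 remove [gzrdy] add [lmj] -> 12 lines: klzm nzdl dbsow wyj krvp qbooi tzhwr adik pmak lmj tfd xqeza
Hunk 5: at line 5 remove [qbooi,tzhwr] add [klqme,kfa] -> 12 lines: klzm nzdl dbsow wyj krvp klqme kfa adik pmak lmj tfd xqeza
Hunk 6: at line 1 remove [dbsow,wyj] add [daj,pvhv,vdl] -> 13 lines: klzm nzdl daj pvhv vdl krvp klqme kfa adik pmak lmj tfd xqeza

Answer: klzm
nzdl
daj
pvhv
vdl
krvp
klqme
kfa
adik
pmak
lmj
tfd
xqeza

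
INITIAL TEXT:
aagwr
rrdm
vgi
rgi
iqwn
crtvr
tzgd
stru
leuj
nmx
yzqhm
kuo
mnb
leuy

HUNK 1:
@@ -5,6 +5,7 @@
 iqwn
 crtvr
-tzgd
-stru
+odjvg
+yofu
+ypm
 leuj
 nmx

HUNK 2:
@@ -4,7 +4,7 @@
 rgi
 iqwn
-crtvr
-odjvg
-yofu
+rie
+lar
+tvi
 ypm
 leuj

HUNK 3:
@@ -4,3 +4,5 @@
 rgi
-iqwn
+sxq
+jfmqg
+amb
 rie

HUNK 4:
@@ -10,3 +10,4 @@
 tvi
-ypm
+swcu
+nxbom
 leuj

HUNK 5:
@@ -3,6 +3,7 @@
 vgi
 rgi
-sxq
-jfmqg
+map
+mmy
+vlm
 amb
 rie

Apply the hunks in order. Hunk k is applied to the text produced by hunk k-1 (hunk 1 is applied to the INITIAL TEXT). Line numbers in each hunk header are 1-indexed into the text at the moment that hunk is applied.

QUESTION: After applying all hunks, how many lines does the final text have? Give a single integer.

Answer: 19

Derivation:
Hunk 1: at line 5 remove [tzgd,stru] add [odjvg,yofu,ypm] -> 15 lines: aagwr rrdm vgi rgi iqwn crtvr odjvg yofu ypm leuj nmx yzqhm kuo mnb leuy
Hunk 2: at line 4 remove [crtvr,odjvg,yofu] add [rie,lar,tvi] -> 15 lines: aagwr rrdm vgi rgi iqwn rie lar tvi ypm leuj nmx yzqhm kuo mnb leuy
Hunk 3: at line 4 remove [iqwn] add [sxq,jfmqg,amb] -> 17 lines: aagwr rrdm vgi rgi sxq jfmqg amb rie lar tvi ypm leuj nmx yzqhm kuo mnb leuy
Hunk 4: at line 10 remove [ypm] add [swcu,nxbom] -> 18 lines: aagwr rrdm vgi rgi sxq jfmqg amb rie lar tvi swcu nxbom leuj nmx yzqhm kuo mnb leuy
Hunk 5: at line 3 remove [sxq,jfmqg] add [map,mmy,vlm] -> 19 lines: aagwr rrdm vgi rgi map mmy vlm amb rie lar tvi swcu nxbom leuj nmx yzqhm kuo mnb leuy
Final line count: 19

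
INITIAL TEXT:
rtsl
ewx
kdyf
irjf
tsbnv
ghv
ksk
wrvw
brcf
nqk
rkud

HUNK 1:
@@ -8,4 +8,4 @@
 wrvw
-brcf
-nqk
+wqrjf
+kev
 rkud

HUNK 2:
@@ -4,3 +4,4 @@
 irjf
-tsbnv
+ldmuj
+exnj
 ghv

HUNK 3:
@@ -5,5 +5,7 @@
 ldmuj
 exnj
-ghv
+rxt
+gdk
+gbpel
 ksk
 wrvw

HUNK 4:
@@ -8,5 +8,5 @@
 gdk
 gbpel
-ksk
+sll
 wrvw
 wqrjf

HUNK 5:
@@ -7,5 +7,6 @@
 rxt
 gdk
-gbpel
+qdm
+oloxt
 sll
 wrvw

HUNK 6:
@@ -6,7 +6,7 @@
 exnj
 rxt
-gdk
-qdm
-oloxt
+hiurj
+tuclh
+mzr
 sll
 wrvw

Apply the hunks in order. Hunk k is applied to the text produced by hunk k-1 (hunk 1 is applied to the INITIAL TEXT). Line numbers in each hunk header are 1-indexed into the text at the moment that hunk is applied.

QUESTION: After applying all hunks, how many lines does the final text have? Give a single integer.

Hunk 1: at line 8 remove [brcf,nqk] add [wqrjf,kev] -> 11 lines: rtsl ewx kdyf irjf tsbnv ghv ksk wrvw wqrjf kev rkud
Hunk 2: at line 4 remove [tsbnv] add [ldmuj,exnj] -> 12 lines: rtsl ewx kdyf irjf ldmuj exnj ghv ksk wrvw wqrjf kev rkud
Hunk 3: at line 5 remove [ghv] add [rxt,gdk,gbpel] -> 14 lines: rtsl ewx kdyf irjf ldmuj exnj rxt gdk gbpel ksk wrvw wqrjf kev rkud
Hunk 4: at line 8 remove [ksk] add [sll] -> 14 lines: rtsl ewx kdyf irjf ldmuj exnj rxt gdk gbpel sll wrvw wqrjf kev rkud
Hunk 5: at line 7 remove [gbpel] add [qdm,oloxt] -> 15 lines: rtsl ewx kdyf irjf ldmuj exnj rxt gdk qdm oloxt sll wrvw wqrjf kev rkud
Hunk 6: at line 6 remove [gdk,qdm,oloxt] add [hiurj,tuclh,mzr] -> 15 lines: rtsl ewx kdyf irjf ldmuj exnj rxt hiurj tuclh mzr sll wrvw wqrjf kev rkud
Final line count: 15

Answer: 15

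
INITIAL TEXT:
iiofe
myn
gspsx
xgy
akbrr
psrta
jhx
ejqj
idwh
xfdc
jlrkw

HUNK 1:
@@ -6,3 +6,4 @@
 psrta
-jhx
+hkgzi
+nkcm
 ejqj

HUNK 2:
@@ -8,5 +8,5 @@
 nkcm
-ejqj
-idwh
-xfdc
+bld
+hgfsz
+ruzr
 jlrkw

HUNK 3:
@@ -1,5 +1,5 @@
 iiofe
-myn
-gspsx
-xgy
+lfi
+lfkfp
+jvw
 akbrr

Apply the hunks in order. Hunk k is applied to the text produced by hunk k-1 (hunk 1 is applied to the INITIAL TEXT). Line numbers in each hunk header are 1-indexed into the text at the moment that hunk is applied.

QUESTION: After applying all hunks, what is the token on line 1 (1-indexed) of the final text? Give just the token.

Answer: iiofe

Derivation:
Hunk 1: at line 6 remove [jhx] add [hkgzi,nkcm] -> 12 lines: iiofe myn gspsx xgy akbrr psrta hkgzi nkcm ejqj idwh xfdc jlrkw
Hunk 2: at line 8 remove [ejqj,idwh,xfdc] add [bld,hgfsz,ruzr] -> 12 lines: iiofe myn gspsx xgy akbrr psrta hkgzi nkcm bld hgfsz ruzr jlrkw
Hunk 3: at line 1 remove [myn,gspsx,xgy] add [lfi,lfkfp,jvw] -> 12 lines: iiofe lfi lfkfp jvw akbrr psrta hkgzi nkcm bld hgfsz ruzr jlrkw
Final line 1: iiofe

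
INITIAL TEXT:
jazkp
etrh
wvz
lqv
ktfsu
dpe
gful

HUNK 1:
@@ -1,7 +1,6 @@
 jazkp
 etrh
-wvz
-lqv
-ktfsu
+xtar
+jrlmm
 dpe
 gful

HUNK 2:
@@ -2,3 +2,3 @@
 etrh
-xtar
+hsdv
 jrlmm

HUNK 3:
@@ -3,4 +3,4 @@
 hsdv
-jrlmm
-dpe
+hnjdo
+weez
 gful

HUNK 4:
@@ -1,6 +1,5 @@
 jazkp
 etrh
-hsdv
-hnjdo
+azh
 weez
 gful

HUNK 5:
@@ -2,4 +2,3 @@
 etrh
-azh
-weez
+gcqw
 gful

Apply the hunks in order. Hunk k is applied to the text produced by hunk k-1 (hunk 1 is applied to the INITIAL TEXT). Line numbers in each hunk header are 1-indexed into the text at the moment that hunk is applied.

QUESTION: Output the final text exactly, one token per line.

Answer: jazkp
etrh
gcqw
gful

Derivation:
Hunk 1: at line 1 remove [wvz,lqv,ktfsu] add [xtar,jrlmm] -> 6 lines: jazkp etrh xtar jrlmm dpe gful
Hunk 2: at line 2 remove [xtar] add [hsdv] -> 6 lines: jazkp etrh hsdv jrlmm dpe gful
Hunk 3: at line 3 remove [jrlmm,dpe] add [hnjdo,weez] -> 6 lines: jazkp etrh hsdv hnjdo weez gful
Hunk 4: at line 1 remove [hsdv,hnjdo] add [azh] -> 5 lines: jazkp etrh azh weez gful
Hunk 5: at line 2 remove [azh,weez] add [gcqw] -> 4 lines: jazkp etrh gcqw gful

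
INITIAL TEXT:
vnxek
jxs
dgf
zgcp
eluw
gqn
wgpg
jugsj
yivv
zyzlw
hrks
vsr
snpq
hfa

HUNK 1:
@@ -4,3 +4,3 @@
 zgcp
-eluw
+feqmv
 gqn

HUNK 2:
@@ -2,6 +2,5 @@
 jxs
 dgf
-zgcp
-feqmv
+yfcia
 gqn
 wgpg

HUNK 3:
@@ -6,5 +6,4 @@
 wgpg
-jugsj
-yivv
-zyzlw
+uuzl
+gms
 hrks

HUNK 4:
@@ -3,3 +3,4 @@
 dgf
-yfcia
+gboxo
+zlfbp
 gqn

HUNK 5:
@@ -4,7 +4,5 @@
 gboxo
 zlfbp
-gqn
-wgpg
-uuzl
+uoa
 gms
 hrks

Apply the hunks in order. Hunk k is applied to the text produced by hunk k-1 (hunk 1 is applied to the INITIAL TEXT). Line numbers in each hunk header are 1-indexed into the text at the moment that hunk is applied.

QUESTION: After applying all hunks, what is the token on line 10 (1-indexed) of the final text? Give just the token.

Answer: snpq

Derivation:
Hunk 1: at line 4 remove [eluw] add [feqmv] -> 14 lines: vnxek jxs dgf zgcp feqmv gqn wgpg jugsj yivv zyzlw hrks vsr snpq hfa
Hunk 2: at line 2 remove [zgcp,feqmv] add [yfcia] -> 13 lines: vnxek jxs dgf yfcia gqn wgpg jugsj yivv zyzlw hrks vsr snpq hfa
Hunk 3: at line 6 remove [jugsj,yivv,zyzlw] add [uuzl,gms] -> 12 lines: vnxek jxs dgf yfcia gqn wgpg uuzl gms hrks vsr snpq hfa
Hunk 4: at line 3 remove [yfcia] add [gboxo,zlfbp] -> 13 lines: vnxek jxs dgf gboxo zlfbp gqn wgpg uuzl gms hrks vsr snpq hfa
Hunk 5: at line 4 remove [gqn,wgpg,uuzl] add [uoa] -> 11 lines: vnxek jxs dgf gboxo zlfbp uoa gms hrks vsr snpq hfa
Final line 10: snpq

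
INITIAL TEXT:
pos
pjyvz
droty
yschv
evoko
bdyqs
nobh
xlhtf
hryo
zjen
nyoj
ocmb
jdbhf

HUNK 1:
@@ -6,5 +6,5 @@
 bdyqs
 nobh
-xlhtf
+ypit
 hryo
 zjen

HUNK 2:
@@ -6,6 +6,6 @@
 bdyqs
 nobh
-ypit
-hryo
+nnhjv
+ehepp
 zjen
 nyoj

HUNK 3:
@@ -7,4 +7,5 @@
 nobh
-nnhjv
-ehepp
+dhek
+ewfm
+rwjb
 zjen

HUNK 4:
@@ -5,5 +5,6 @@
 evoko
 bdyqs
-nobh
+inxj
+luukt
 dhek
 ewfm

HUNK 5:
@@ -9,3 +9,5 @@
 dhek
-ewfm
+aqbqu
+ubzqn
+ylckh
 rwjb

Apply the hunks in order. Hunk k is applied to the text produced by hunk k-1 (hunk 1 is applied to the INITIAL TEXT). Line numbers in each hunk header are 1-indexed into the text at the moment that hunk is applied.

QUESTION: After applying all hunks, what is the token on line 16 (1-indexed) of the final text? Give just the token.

Answer: ocmb

Derivation:
Hunk 1: at line 6 remove [xlhtf] add [ypit] -> 13 lines: pos pjyvz droty yschv evoko bdyqs nobh ypit hryo zjen nyoj ocmb jdbhf
Hunk 2: at line 6 remove [ypit,hryo] add [nnhjv,ehepp] -> 13 lines: pos pjyvz droty yschv evoko bdyqs nobh nnhjv ehepp zjen nyoj ocmb jdbhf
Hunk 3: at line 7 remove [nnhjv,ehepp] add [dhek,ewfm,rwjb] -> 14 lines: pos pjyvz droty yschv evoko bdyqs nobh dhek ewfm rwjb zjen nyoj ocmb jdbhf
Hunk 4: at line 5 remove [nobh] add [inxj,luukt] -> 15 lines: pos pjyvz droty yschv evoko bdyqs inxj luukt dhek ewfm rwjb zjen nyoj ocmb jdbhf
Hunk 5: at line 9 remove [ewfm] add [aqbqu,ubzqn,ylckh] -> 17 lines: pos pjyvz droty yschv evoko bdyqs inxj luukt dhek aqbqu ubzqn ylckh rwjb zjen nyoj ocmb jdbhf
Final line 16: ocmb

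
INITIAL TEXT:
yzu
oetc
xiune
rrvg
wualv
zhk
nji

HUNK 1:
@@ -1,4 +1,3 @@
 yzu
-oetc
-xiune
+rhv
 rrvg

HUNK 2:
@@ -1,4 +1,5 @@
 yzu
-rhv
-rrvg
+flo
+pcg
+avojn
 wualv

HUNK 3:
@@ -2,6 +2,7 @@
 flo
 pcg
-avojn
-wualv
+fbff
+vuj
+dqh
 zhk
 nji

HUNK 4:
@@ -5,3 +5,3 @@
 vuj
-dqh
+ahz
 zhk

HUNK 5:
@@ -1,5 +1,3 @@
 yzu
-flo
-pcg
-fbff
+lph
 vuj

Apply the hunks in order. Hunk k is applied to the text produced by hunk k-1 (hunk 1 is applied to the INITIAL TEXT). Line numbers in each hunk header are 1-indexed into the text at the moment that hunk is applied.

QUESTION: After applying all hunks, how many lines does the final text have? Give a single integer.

Answer: 6

Derivation:
Hunk 1: at line 1 remove [oetc,xiune] add [rhv] -> 6 lines: yzu rhv rrvg wualv zhk nji
Hunk 2: at line 1 remove [rhv,rrvg] add [flo,pcg,avojn] -> 7 lines: yzu flo pcg avojn wualv zhk nji
Hunk 3: at line 2 remove [avojn,wualv] add [fbff,vuj,dqh] -> 8 lines: yzu flo pcg fbff vuj dqh zhk nji
Hunk 4: at line 5 remove [dqh] add [ahz] -> 8 lines: yzu flo pcg fbff vuj ahz zhk nji
Hunk 5: at line 1 remove [flo,pcg,fbff] add [lph] -> 6 lines: yzu lph vuj ahz zhk nji
Final line count: 6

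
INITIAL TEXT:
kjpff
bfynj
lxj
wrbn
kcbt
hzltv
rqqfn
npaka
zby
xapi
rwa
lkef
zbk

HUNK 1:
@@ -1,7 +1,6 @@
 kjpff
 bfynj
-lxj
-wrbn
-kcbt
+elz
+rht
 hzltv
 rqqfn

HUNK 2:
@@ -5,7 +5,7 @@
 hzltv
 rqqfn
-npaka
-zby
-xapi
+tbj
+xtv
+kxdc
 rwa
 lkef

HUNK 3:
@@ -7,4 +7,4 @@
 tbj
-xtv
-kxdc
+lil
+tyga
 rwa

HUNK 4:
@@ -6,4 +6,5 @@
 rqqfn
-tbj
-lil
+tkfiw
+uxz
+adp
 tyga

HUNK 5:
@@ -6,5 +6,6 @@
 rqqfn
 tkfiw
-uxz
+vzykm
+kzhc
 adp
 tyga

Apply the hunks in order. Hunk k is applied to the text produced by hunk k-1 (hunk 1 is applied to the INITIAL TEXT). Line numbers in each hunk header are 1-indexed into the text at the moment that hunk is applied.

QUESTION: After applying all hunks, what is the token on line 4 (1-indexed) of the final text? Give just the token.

Answer: rht

Derivation:
Hunk 1: at line 1 remove [lxj,wrbn,kcbt] add [elz,rht] -> 12 lines: kjpff bfynj elz rht hzltv rqqfn npaka zby xapi rwa lkef zbk
Hunk 2: at line 5 remove [npaka,zby,xapi] add [tbj,xtv,kxdc] -> 12 lines: kjpff bfynj elz rht hzltv rqqfn tbj xtv kxdc rwa lkef zbk
Hunk 3: at line 7 remove [xtv,kxdc] add [lil,tyga] -> 12 lines: kjpff bfynj elz rht hzltv rqqfn tbj lil tyga rwa lkef zbk
Hunk 4: at line 6 remove [tbj,lil] add [tkfiw,uxz,adp] -> 13 lines: kjpff bfynj elz rht hzltv rqqfn tkfiw uxz adp tyga rwa lkef zbk
Hunk 5: at line 6 remove [uxz] add [vzykm,kzhc] -> 14 lines: kjpff bfynj elz rht hzltv rqqfn tkfiw vzykm kzhc adp tyga rwa lkef zbk
Final line 4: rht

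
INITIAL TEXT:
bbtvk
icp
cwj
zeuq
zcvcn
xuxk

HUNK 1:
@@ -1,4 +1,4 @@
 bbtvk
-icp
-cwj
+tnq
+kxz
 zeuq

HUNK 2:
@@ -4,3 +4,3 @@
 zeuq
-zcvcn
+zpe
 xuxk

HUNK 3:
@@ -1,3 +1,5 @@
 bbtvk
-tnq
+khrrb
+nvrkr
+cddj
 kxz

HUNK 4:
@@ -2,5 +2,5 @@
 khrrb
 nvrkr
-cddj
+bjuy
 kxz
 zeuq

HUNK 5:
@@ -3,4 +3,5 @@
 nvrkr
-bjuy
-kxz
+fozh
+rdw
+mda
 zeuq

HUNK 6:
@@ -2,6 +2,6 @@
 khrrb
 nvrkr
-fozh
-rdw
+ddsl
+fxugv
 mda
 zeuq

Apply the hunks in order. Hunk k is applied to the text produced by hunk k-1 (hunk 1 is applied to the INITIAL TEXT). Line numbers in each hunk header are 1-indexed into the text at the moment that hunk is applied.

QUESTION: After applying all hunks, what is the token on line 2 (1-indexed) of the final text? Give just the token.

Hunk 1: at line 1 remove [icp,cwj] add [tnq,kxz] -> 6 lines: bbtvk tnq kxz zeuq zcvcn xuxk
Hunk 2: at line 4 remove [zcvcn] add [zpe] -> 6 lines: bbtvk tnq kxz zeuq zpe xuxk
Hunk 3: at line 1 remove [tnq] add [khrrb,nvrkr,cddj] -> 8 lines: bbtvk khrrb nvrkr cddj kxz zeuq zpe xuxk
Hunk 4: at line 2 remove [cddj] add [bjuy] -> 8 lines: bbtvk khrrb nvrkr bjuy kxz zeuq zpe xuxk
Hunk 5: at line 3 remove [bjuy,kxz] add [fozh,rdw,mda] -> 9 lines: bbtvk khrrb nvrkr fozh rdw mda zeuq zpe xuxk
Hunk 6: at line 2 remove [fozh,rdw] add [ddsl,fxugv] -> 9 lines: bbtvk khrrb nvrkr ddsl fxugv mda zeuq zpe xuxk
Final line 2: khrrb

Answer: khrrb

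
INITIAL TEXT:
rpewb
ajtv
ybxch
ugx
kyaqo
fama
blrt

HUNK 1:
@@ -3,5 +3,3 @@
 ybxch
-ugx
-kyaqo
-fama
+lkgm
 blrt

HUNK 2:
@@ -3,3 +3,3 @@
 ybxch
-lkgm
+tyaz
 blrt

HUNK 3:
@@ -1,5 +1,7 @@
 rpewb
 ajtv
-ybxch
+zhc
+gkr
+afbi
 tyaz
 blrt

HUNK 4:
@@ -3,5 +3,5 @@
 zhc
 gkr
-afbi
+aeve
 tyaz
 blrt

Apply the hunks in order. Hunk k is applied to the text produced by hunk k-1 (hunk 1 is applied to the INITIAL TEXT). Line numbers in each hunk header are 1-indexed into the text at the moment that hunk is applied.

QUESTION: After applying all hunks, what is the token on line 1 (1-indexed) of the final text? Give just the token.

Answer: rpewb

Derivation:
Hunk 1: at line 3 remove [ugx,kyaqo,fama] add [lkgm] -> 5 lines: rpewb ajtv ybxch lkgm blrt
Hunk 2: at line 3 remove [lkgm] add [tyaz] -> 5 lines: rpewb ajtv ybxch tyaz blrt
Hunk 3: at line 1 remove [ybxch] add [zhc,gkr,afbi] -> 7 lines: rpewb ajtv zhc gkr afbi tyaz blrt
Hunk 4: at line 3 remove [afbi] add [aeve] -> 7 lines: rpewb ajtv zhc gkr aeve tyaz blrt
Final line 1: rpewb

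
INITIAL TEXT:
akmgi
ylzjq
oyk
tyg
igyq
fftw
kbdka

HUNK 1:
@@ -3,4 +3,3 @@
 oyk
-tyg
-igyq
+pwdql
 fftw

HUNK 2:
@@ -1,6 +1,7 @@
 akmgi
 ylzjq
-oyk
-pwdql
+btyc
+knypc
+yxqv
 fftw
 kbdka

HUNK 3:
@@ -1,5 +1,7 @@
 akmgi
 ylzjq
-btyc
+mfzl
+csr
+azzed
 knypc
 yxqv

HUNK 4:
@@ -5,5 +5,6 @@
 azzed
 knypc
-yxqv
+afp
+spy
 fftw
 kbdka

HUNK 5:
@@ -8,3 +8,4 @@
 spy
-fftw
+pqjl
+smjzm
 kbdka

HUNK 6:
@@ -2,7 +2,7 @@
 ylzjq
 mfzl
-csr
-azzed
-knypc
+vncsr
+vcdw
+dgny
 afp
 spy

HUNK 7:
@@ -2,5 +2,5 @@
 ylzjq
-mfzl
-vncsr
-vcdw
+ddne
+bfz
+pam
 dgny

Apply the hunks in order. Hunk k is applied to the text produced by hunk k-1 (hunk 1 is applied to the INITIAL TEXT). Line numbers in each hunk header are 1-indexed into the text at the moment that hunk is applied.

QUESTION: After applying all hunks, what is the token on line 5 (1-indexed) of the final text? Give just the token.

Hunk 1: at line 3 remove [tyg,igyq] add [pwdql] -> 6 lines: akmgi ylzjq oyk pwdql fftw kbdka
Hunk 2: at line 1 remove [oyk,pwdql] add [btyc,knypc,yxqv] -> 7 lines: akmgi ylzjq btyc knypc yxqv fftw kbdka
Hunk 3: at line 1 remove [btyc] add [mfzl,csr,azzed] -> 9 lines: akmgi ylzjq mfzl csr azzed knypc yxqv fftw kbdka
Hunk 4: at line 5 remove [yxqv] add [afp,spy] -> 10 lines: akmgi ylzjq mfzl csr azzed knypc afp spy fftw kbdka
Hunk 5: at line 8 remove [fftw] add [pqjl,smjzm] -> 11 lines: akmgi ylzjq mfzl csr azzed knypc afp spy pqjl smjzm kbdka
Hunk 6: at line 2 remove [csr,azzed,knypc] add [vncsr,vcdw,dgny] -> 11 lines: akmgi ylzjq mfzl vncsr vcdw dgny afp spy pqjl smjzm kbdka
Hunk 7: at line 2 remove [mfzl,vncsr,vcdw] add [ddne,bfz,pam] -> 11 lines: akmgi ylzjq ddne bfz pam dgny afp spy pqjl smjzm kbdka
Final line 5: pam

Answer: pam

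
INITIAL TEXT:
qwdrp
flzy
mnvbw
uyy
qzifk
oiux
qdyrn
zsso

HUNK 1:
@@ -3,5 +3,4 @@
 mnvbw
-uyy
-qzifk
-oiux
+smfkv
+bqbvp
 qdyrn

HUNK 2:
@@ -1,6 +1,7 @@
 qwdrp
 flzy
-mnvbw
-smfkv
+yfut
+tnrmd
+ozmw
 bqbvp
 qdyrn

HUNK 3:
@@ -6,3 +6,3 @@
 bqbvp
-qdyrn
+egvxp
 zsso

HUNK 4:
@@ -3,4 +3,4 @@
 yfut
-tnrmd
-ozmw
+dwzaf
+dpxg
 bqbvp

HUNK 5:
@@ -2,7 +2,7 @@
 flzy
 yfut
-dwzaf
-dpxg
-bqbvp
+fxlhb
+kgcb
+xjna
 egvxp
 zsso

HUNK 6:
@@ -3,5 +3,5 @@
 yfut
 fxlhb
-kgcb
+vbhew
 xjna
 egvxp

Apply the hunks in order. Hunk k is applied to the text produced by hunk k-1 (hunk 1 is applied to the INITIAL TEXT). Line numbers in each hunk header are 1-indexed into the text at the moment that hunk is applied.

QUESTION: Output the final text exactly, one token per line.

Hunk 1: at line 3 remove [uyy,qzifk,oiux] add [smfkv,bqbvp] -> 7 lines: qwdrp flzy mnvbw smfkv bqbvp qdyrn zsso
Hunk 2: at line 1 remove [mnvbw,smfkv] add [yfut,tnrmd,ozmw] -> 8 lines: qwdrp flzy yfut tnrmd ozmw bqbvp qdyrn zsso
Hunk 3: at line 6 remove [qdyrn] add [egvxp] -> 8 lines: qwdrp flzy yfut tnrmd ozmw bqbvp egvxp zsso
Hunk 4: at line 3 remove [tnrmd,ozmw] add [dwzaf,dpxg] -> 8 lines: qwdrp flzy yfut dwzaf dpxg bqbvp egvxp zsso
Hunk 5: at line 2 remove [dwzaf,dpxg,bqbvp] add [fxlhb,kgcb,xjna] -> 8 lines: qwdrp flzy yfut fxlhb kgcb xjna egvxp zsso
Hunk 6: at line 3 remove [kgcb] add [vbhew] -> 8 lines: qwdrp flzy yfut fxlhb vbhew xjna egvxp zsso

Answer: qwdrp
flzy
yfut
fxlhb
vbhew
xjna
egvxp
zsso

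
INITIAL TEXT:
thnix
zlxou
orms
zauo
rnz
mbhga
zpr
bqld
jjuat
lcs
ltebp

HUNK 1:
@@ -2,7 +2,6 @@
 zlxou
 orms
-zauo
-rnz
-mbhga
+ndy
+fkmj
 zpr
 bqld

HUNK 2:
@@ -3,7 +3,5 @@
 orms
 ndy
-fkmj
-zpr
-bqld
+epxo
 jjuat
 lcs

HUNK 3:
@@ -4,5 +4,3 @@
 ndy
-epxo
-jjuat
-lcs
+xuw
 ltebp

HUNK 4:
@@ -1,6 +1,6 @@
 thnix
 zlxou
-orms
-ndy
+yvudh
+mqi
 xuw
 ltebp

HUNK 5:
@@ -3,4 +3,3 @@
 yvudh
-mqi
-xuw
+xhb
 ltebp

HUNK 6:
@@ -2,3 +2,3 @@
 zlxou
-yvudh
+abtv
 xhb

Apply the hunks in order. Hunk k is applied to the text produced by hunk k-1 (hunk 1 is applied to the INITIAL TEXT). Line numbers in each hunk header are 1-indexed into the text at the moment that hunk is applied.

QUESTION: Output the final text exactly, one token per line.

Answer: thnix
zlxou
abtv
xhb
ltebp

Derivation:
Hunk 1: at line 2 remove [zauo,rnz,mbhga] add [ndy,fkmj] -> 10 lines: thnix zlxou orms ndy fkmj zpr bqld jjuat lcs ltebp
Hunk 2: at line 3 remove [fkmj,zpr,bqld] add [epxo] -> 8 lines: thnix zlxou orms ndy epxo jjuat lcs ltebp
Hunk 3: at line 4 remove [epxo,jjuat,lcs] add [xuw] -> 6 lines: thnix zlxou orms ndy xuw ltebp
Hunk 4: at line 1 remove [orms,ndy] add [yvudh,mqi] -> 6 lines: thnix zlxou yvudh mqi xuw ltebp
Hunk 5: at line 3 remove [mqi,xuw] add [xhb] -> 5 lines: thnix zlxou yvudh xhb ltebp
Hunk 6: at line 2 remove [yvudh] add [abtv] -> 5 lines: thnix zlxou abtv xhb ltebp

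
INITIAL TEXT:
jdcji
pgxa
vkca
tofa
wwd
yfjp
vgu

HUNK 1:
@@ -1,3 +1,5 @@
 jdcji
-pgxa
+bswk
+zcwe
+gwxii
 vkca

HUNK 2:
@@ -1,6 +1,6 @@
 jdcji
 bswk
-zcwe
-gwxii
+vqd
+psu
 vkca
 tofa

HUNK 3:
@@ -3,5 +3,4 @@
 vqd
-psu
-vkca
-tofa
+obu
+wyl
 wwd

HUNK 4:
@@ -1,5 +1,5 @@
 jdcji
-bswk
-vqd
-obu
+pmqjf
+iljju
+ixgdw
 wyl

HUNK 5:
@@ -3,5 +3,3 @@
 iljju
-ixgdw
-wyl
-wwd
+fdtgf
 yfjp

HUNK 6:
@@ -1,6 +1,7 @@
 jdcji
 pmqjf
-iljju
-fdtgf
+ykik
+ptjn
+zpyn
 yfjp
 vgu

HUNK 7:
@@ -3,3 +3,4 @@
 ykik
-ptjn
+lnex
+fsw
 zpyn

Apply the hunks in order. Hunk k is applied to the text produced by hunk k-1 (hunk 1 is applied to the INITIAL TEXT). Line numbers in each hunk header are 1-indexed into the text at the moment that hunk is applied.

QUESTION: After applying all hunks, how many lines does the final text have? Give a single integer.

Answer: 8

Derivation:
Hunk 1: at line 1 remove [pgxa] add [bswk,zcwe,gwxii] -> 9 lines: jdcji bswk zcwe gwxii vkca tofa wwd yfjp vgu
Hunk 2: at line 1 remove [zcwe,gwxii] add [vqd,psu] -> 9 lines: jdcji bswk vqd psu vkca tofa wwd yfjp vgu
Hunk 3: at line 3 remove [psu,vkca,tofa] add [obu,wyl] -> 8 lines: jdcji bswk vqd obu wyl wwd yfjp vgu
Hunk 4: at line 1 remove [bswk,vqd,obu] add [pmqjf,iljju,ixgdw] -> 8 lines: jdcji pmqjf iljju ixgdw wyl wwd yfjp vgu
Hunk 5: at line 3 remove [ixgdw,wyl,wwd] add [fdtgf] -> 6 lines: jdcji pmqjf iljju fdtgf yfjp vgu
Hunk 6: at line 1 remove [iljju,fdtgf] add [ykik,ptjn,zpyn] -> 7 lines: jdcji pmqjf ykik ptjn zpyn yfjp vgu
Hunk 7: at line 3 remove [ptjn] add [lnex,fsw] -> 8 lines: jdcji pmqjf ykik lnex fsw zpyn yfjp vgu
Final line count: 8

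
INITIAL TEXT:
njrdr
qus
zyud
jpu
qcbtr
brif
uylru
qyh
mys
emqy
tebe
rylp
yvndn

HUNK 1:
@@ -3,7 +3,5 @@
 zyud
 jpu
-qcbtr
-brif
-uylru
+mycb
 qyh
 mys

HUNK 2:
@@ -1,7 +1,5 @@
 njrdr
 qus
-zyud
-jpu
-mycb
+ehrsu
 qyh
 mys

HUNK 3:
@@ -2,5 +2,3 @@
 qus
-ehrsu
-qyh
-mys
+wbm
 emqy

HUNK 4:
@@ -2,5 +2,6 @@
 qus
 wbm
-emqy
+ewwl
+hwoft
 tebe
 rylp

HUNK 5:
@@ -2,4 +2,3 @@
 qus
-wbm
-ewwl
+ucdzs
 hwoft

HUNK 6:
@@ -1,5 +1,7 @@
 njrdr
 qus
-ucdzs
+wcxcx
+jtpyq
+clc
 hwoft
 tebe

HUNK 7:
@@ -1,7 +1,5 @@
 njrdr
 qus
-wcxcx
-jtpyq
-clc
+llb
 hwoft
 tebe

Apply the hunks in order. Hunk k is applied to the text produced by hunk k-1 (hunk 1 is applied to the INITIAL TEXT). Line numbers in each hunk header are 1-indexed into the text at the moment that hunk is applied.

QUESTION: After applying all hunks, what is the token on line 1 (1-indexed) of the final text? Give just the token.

Hunk 1: at line 3 remove [qcbtr,brif,uylru] add [mycb] -> 11 lines: njrdr qus zyud jpu mycb qyh mys emqy tebe rylp yvndn
Hunk 2: at line 1 remove [zyud,jpu,mycb] add [ehrsu] -> 9 lines: njrdr qus ehrsu qyh mys emqy tebe rylp yvndn
Hunk 3: at line 2 remove [ehrsu,qyh,mys] add [wbm] -> 7 lines: njrdr qus wbm emqy tebe rylp yvndn
Hunk 4: at line 2 remove [emqy] add [ewwl,hwoft] -> 8 lines: njrdr qus wbm ewwl hwoft tebe rylp yvndn
Hunk 5: at line 2 remove [wbm,ewwl] add [ucdzs] -> 7 lines: njrdr qus ucdzs hwoft tebe rylp yvndn
Hunk 6: at line 1 remove [ucdzs] add [wcxcx,jtpyq,clc] -> 9 lines: njrdr qus wcxcx jtpyq clc hwoft tebe rylp yvndn
Hunk 7: at line 1 remove [wcxcx,jtpyq,clc] add [llb] -> 7 lines: njrdr qus llb hwoft tebe rylp yvndn
Final line 1: njrdr

Answer: njrdr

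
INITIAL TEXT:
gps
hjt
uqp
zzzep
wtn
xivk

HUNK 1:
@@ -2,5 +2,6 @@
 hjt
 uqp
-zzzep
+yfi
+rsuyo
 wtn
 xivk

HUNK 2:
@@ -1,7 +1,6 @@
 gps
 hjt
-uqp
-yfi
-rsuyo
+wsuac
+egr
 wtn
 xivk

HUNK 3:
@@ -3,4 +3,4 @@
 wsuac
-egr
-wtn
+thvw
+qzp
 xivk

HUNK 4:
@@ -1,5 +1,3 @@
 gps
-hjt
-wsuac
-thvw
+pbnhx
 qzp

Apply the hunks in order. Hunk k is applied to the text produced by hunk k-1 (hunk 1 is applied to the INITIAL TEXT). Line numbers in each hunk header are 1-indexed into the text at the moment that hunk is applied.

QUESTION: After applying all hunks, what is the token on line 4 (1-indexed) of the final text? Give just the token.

Answer: xivk

Derivation:
Hunk 1: at line 2 remove [zzzep] add [yfi,rsuyo] -> 7 lines: gps hjt uqp yfi rsuyo wtn xivk
Hunk 2: at line 1 remove [uqp,yfi,rsuyo] add [wsuac,egr] -> 6 lines: gps hjt wsuac egr wtn xivk
Hunk 3: at line 3 remove [egr,wtn] add [thvw,qzp] -> 6 lines: gps hjt wsuac thvw qzp xivk
Hunk 4: at line 1 remove [hjt,wsuac,thvw] add [pbnhx] -> 4 lines: gps pbnhx qzp xivk
Final line 4: xivk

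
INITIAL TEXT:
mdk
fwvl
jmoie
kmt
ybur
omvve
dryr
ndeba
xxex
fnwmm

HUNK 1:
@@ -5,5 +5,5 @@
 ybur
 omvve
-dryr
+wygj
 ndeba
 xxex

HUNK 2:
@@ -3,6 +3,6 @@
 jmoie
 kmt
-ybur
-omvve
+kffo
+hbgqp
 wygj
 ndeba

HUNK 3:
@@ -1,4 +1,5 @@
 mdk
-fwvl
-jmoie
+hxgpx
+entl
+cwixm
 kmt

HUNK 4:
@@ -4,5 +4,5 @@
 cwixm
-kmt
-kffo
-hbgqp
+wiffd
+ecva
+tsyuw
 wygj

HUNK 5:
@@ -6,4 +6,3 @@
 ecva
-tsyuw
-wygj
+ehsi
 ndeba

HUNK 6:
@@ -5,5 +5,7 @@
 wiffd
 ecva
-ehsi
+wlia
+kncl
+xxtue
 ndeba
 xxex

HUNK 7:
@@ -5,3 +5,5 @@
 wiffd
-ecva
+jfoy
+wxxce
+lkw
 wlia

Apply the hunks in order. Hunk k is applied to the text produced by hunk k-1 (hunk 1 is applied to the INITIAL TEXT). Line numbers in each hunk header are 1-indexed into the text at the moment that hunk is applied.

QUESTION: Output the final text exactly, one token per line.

Hunk 1: at line 5 remove [dryr] add [wygj] -> 10 lines: mdk fwvl jmoie kmt ybur omvve wygj ndeba xxex fnwmm
Hunk 2: at line 3 remove [ybur,omvve] add [kffo,hbgqp] -> 10 lines: mdk fwvl jmoie kmt kffo hbgqp wygj ndeba xxex fnwmm
Hunk 3: at line 1 remove [fwvl,jmoie] add [hxgpx,entl,cwixm] -> 11 lines: mdk hxgpx entl cwixm kmt kffo hbgqp wygj ndeba xxex fnwmm
Hunk 4: at line 4 remove [kmt,kffo,hbgqp] add [wiffd,ecva,tsyuw] -> 11 lines: mdk hxgpx entl cwixm wiffd ecva tsyuw wygj ndeba xxex fnwmm
Hunk 5: at line 6 remove [tsyuw,wygj] add [ehsi] -> 10 lines: mdk hxgpx entl cwixm wiffd ecva ehsi ndeba xxex fnwmm
Hunk 6: at line 5 remove [ehsi] add [wlia,kncl,xxtue] -> 12 lines: mdk hxgpx entl cwixm wiffd ecva wlia kncl xxtue ndeba xxex fnwmm
Hunk 7: at line 5 remove [ecva] add [jfoy,wxxce,lkw] -> 14 lines: mdk hxgpx entl cwixm wiffd jfoy wxxce lkw wlia kncl xxtue ndeba xxex fnwmm

Answer: mdk
hxgpx
entl
cwixm
wiffd
jfoy
wxxce
lkw
wlia
kncl
xxtue
ndeba
xxex
fnwmm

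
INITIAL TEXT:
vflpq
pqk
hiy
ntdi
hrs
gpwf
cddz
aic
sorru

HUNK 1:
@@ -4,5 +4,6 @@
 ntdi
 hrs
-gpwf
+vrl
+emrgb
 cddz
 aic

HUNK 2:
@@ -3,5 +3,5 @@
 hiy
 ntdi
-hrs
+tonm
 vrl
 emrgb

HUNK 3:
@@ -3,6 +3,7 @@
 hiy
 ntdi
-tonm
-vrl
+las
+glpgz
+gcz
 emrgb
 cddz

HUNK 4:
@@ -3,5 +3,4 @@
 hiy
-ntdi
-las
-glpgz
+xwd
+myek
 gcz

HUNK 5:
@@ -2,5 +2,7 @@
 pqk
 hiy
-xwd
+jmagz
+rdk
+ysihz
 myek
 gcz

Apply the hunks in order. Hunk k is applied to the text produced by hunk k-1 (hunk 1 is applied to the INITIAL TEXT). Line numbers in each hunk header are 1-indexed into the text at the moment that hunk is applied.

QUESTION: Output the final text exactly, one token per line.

Answer: vflpq
pqk
hiy
jmagz
rdk
ysihz
myek
gcz
emrgb
cddz
aic
sorru

Derivation:
Hunk 1: at line 4 remove [gpwf] add [vrl,emrgb] -> 10 lines: vflpq pqk hiy ntdi hrs vrl emrgb cddz aic sorru
Hunk 2: at line 3 remove [hrs] add [tonm] -> 10 lines: vflpq pqk hiy ntdi tonm vrl emrgb cddz aic sorru
Hunk 3: at line 3 remove [tonm,vrl] add [las,glpgz,gcz] -> 11 lines: vflpq pqk hiy ntdi las glpgz gcz emrgb cddz aic sorru
Hunk 4: at line 3 remove [ntdi,las,glpgz] add [xwd,myek] -> 10 lines: vflpq pqk hiy xwd myek gcz emrgb cddz aic sorru
Hunk 5: at line 2 remove [xwd] add [jmagz,rdk,ysihz] -> 12 lines: vflpq pqk hiy jmagz rdk ysihz myek gcz emrgb cddz aic sorru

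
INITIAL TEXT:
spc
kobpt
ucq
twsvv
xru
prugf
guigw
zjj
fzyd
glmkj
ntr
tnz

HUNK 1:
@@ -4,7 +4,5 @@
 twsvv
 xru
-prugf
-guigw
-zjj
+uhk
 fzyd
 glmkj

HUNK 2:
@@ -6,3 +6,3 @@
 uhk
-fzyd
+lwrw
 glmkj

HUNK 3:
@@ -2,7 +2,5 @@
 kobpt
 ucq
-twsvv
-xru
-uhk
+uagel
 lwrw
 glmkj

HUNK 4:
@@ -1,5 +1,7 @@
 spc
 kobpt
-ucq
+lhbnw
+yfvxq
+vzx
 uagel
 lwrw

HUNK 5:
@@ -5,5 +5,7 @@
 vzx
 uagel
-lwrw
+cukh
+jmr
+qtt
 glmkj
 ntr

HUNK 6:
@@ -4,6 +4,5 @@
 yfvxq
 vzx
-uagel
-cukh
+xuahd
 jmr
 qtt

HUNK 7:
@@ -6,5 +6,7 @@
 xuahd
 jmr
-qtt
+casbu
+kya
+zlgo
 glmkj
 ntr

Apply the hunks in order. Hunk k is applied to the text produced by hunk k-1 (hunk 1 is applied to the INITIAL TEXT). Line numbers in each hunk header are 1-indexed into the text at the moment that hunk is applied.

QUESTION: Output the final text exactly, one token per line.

Hunk 1: at line 4 remove [prugf,guigw,zjj] add [uhk] -> 10 lines: spc kobpt ucq twsvv xru uhk fzyd glmkj ntr tnz
Hunk 2: at line 6 remove [fzyd] add [lwrw] -> 10 lines: spc kobpt ucq twsvv xru uhk lwrw glmkj ntr tnz
Hunk 3: at line 2 remove [twsvv,xru,uhk] add [uagel] -> 8 lines: spc kobpt ucq uagel lwrw glmkj ntr tnz
Hunk 4: at line 1 remove [ucq] add [lhbnw,yfvxq,vzx] -> 10 lines: spc kobpt lhbnw yfvxq vzx uagel lwrw glmkj ntr tnz
Hunk 5: at line 5 remove [lwrw] add [cukh,jmr,qtt] -> 12 lines: spc kobpt lhbnw yfvxq vzx uagel cukh jmr qtt glmkj ntr tnz
Hunk 6: at line 4 remove [uagel,cukh] add [xuahd] -> 11 lines: spc kobpt lhbnw yfvxq vzx xuahd jmr qtt glmkj ntr tnz
Hunk 7: at line 6 remove [qtt] add [casbu,kya,zlgo] -> 13 lines: spc kobpt lhbnw yfvxq vzx xuahd jmr casbu kya zlgo glmkj ntr tnz

Answer: spc
kobpt
lhbnw
yfvxq
vzx
xuahd
jmr
casbu
kya
zlgo
glmkj
ntr
tnz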